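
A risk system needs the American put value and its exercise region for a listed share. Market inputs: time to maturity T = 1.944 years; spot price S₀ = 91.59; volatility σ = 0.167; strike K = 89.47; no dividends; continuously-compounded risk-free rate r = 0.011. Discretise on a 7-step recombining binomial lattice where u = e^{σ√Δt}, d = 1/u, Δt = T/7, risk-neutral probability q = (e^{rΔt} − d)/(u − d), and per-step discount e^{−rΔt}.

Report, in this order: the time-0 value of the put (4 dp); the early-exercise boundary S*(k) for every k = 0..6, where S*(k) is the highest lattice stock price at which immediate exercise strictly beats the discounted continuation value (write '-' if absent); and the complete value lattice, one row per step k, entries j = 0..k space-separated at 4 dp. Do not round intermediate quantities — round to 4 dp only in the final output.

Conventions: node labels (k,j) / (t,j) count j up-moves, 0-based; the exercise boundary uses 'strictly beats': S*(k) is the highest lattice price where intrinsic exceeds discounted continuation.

Δt=0.27771, u=1.09200, d=0.91575, q=0.49537, disc=e^(-rΔt)=0.99695
k=7 terminal: V=max(K-S,0) → 40.0045 30.4847 19.1327 5.5960 0.0000 0.0000 0.0000 0.0000
k=6: j=0 S=54.0161 intr=35.4539 cont=35.1810 V=35.4539[EX]; j=1 S=64.4117 intr=25.0583 cont=24.7854 V=25.0583[EX]; j=2 S=76.8080 intr=12.6620 cont=12.3891 V=12.6620[EX]; j=3 S=91.5900 intr=0.0000 cont=2.8153 V=2.8153[hold]; j=4 S=109.2169 intr=0.0000 cont=0.0000 V=0.0000[hold]; j=5 S=130.2361 intr=0.0000 cont=0.0000 V=0.0000[hold]; j=6 S=155.3005 intr=0.0000 cont=0.0000 V=0.0000[hold]  S*(6)=76.8080
k=5: j=0 S=58.9853 intr=30.4847 cont=30.2118 V=30.4847[EX]; j=1 S=70.3373 intr=19.1327 cont=18.8598 V=19.1327[EX]; j=2 S=83.8740 intr=5.5960 cont=7.7605 V=7.7605[hold]; j=3 S=100.0159 intr=0.0000 cont=1.4163 V=1.4163[hold]; j=4 S=119.2643 intr=0.0000 cont=0.0000 V=0.0000[hold]; j=5 S=142.2172 intr=0.0000 cont=0.0000 V=0.0000[hold]  S*(5)=70.3373
k=4: j=0 S=64.4117 intr=25.0583 cont=24.7854 V=25.0583[EX]; j=1 S=76.8080 intr=12.6620 cont=13.4580 V=13.4580[hold]; j=2 S=91.5900 intr=0.0000 cont=4.6037 V=4.6037[hold]; j=3 S=109.2169 intr=0.0000 cont=0.7125 V=0.7125[hold]; j=4 S=130.2361 intr=0.0000 cont=0.0000 V=0.0000[hold]  S*(4)=64.4117
k=3: j=0 S=70.3373 intr=19.1327 cont=19.2529 V=19.2529[hold]; j=1 S=83.8740 intr=5.5960 cont=9.0442 V=9.0442[hold]; j=2 S=100.0159 intr=0.0000 cont=2.6680 V=2.6680[hold]; j=3 S=119.2643 intr=0.0000 cont=0.3585 V=0.3585[hold]  S*(3)=-
k=2: j=0 S=76.8080 intr=12.6620 cont=14.1525 V=14.1525[hold]; j=1 S=91.5900 intr=0.0000 cont=5.8676 V=5.8676[hold]; j=2 S=109.2169 intr=0.0000 cont=1.5193 V=1.5193[hold]  S*(2)=-
k=1: j=0 S=83.8740 intr=5.5960 cont=10.0177 V=10.0177[hold]; j=1 S=100.0159 intr=0.0000 cont=3.7022 V=3.7022[hold]  S*(1)=-
k=0: j=0 S=91.5900 intr=0.0000 cont=6.8682 V=6.8682[hold]  S*(0)=-

price = 6.8682
boundary = - - - - 64.4117 70.3373 76.8080
tree:
6.8682
10.0177 3.7022
14.1525 5.8676 1.5193
19.2529 9.0442 2.6680 0.3585
25.0583 13.4580 4.6037 0.7125 0.0000
30.4847 19.1327 7.7605 1.4163 0.0000 0.0000
35.4539 25.0583 12.6620 2.8153 0.0000 0.0000 0.0000
40.0045 30.4847 19.1327 5.5960 0.0000 0.0000 0.0000 0.0000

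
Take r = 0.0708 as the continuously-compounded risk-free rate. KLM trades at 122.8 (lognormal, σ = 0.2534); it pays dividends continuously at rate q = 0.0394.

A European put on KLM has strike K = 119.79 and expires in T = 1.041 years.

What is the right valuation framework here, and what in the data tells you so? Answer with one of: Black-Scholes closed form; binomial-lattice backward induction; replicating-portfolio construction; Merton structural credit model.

framework: Black-Scholes closed form

Key observation: a European claim on KLM (strike 119.79) — a lognormal (GBM) underlying with constant rate and volatility — has an exact closed-form value; no lattice or capital structure is involved.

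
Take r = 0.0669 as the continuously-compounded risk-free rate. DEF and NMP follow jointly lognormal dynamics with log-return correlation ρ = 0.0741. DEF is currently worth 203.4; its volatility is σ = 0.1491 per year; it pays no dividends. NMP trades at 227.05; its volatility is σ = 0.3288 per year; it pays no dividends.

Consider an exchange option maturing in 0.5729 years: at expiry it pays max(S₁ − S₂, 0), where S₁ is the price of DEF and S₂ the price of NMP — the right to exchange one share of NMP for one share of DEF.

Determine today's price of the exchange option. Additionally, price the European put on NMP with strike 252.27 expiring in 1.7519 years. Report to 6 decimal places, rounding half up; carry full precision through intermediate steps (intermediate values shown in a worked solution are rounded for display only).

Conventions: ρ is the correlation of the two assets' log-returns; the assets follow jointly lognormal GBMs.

σ_eff = √(σ₁² + σ₂² − 2ρσ₁σ₂) = √(0.1491² + 0.3288² − 2·0.0741·0.1491·0.3288) = 0.350820
d₁ = (ln(S₁/S₂) + (q₂ − q₁ + σ_eff²/2)T) / (σ_eff√T) = (ln(203.4/227.05) + (0.0 − 0.0 + 0.061537)·0.5729) / 0.265536 = -0.281472
d₂ = d₁ − σ_eff√T = -0.281472 − 0.265536 = -0.547008
N(d₁) = 0.389174,  N(d₂) = 0.292187
V = S₁·e^{−q₁T}·N(d₁) − S₂·e^{−q₂T}·N(d₂) = 79.158061 − 66.340966 = 12.817095
[vanilla: NMP put K=252.27]
σ√T = 0.3288·√1.7519 = 0.435198
d₁ = (ln(S/K) + (r+σ²/2)T) / (σ√T) = (ln(227.05/252.27) + (0.0669+0.3288²/2)·1.7519) / 0.435198 = (-0.105330 + 0.211901) / 0.435198 = 0.244879
d₂ = d₁ − σ√T = 0.244879 − 0.435198 = -0.190318
e^{−rT} = 0.889405
N(−d₁) = 0.403275,  N(−d₂) = 0.575470
price = K·e^{−rT}·N(−d₂) − S·N(−d₁) = 129.118407 − 91.563574 = 37.554833

exchange price = 12.817095
price(NMP put K=252.27) = 37.554833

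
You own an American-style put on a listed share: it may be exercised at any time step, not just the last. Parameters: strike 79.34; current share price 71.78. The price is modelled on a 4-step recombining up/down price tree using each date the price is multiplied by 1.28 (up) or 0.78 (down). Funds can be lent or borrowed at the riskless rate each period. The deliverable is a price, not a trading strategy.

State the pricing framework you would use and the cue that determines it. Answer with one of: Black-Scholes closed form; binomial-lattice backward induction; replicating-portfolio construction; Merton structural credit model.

framework: binomial-lattice backward induction

Key observation: early exercise of the strike-79.34 put must be checked at each of the 4 dates (spot 71.78), which forces a node-by-node comparison of intrinsic and continuation value backward from expiry.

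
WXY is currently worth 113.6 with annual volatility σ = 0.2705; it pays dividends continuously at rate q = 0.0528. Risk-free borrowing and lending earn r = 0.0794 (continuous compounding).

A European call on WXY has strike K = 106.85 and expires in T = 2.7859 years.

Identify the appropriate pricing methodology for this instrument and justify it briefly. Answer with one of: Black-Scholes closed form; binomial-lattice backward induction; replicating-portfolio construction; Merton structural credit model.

Key observation: with WXY following a GBM at constant σ and r, the European call struck at 106.85 prices in closed form — nothing here needs a stepwise model or a balance sheet.

framework: Black-Scholes closed form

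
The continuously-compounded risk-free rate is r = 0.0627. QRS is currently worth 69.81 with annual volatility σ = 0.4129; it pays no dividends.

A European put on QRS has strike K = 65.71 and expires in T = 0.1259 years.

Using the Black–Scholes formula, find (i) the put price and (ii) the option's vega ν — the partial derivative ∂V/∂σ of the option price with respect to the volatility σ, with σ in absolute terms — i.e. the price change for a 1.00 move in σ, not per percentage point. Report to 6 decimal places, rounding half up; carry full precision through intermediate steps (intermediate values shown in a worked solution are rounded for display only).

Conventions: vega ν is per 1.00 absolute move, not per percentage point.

σ√T = 0.4129·√0.1259 = 0.146507
d₁ = (ln(S/K) + (r+σ²/2)T) / (σ√T) = (ln(69.81/65.71) + (0.0627+0.4129²/2)·0.1259) / 0.146507 = (0.060526 + 0.018626) / 0.146507 = 0.540263
d₂ = d₁ − σ√T = 0.540263 − 0.146507 = 0.393756
e^{−rT} = 0.992137
N(−d₁) = 0.294508,  N(−d₂) = 0.346881
Put price V = K·e^{−rT}·N(−d₂) − S·N(−d₁) = 22.614297 − 20.559592 = 2.054705
φ(d₁) = (1/√(2π))·e^{−d₁²/2} = 0.344769
ν = S·φ(d₁)·√T = 8.540017

price = 2.054705
ν = 8.540017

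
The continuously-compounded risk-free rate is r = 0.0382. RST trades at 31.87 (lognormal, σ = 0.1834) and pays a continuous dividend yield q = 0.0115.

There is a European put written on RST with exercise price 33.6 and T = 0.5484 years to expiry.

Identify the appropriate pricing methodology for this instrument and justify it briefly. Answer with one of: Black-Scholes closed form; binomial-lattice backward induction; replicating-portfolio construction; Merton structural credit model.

Key observation: a European claim on RST (strike 33.6) — a lognormal (GBM) underlying with constant rate and volatility — has an exact closed-form value; no lattice or capital structure is involved.

framework: Black-Scholes closed form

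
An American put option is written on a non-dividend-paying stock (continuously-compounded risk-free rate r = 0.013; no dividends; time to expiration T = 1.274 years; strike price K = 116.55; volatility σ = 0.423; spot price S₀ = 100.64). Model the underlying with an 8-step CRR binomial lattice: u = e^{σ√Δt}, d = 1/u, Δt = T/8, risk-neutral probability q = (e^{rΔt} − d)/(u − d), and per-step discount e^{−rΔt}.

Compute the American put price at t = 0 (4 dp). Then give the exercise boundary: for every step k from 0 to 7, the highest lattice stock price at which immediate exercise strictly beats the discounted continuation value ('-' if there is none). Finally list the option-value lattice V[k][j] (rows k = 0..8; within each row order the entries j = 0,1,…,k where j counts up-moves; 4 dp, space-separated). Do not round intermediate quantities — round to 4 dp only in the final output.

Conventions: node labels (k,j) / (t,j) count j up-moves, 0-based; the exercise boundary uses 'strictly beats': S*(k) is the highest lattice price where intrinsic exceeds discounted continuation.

price = 28.8965
boundary = - - - - 51.2306 60.6513 71.8043 85.0081
tree:
28.8965
37.1592 19.4810
46.3633 26.6932 11.2369
55.9810 35.4607 16.6848 4.9939
65.3194 45.4441 24.0869 8.2090 1.3023
73.2767 55.8987 33.5706 13.2396 2.4347 0.0000
79.9981 65.3194 44.7457 20.8118 4.5518 0.0000 0.0000
85.6755 73.2767 55.8987 31.5419 8.5100 0.0000 0.0000 0.0000
90.4711 79.9981 65.3194 44.7457 15.9100 0.0000 0.0000 0.0000 0.0000

params: Δt=0.15925 u=1.18389 d=0.84468 q=0.46401 e^(-rΔt)=0.99793
t_8 payoffs: 90.4711 79.9981 65.3194 44.7457 15.9100 0.0000 0.0000 0.0000 0.0000
t_7: node(7,0) S=30.8745 payoff=85.6755 vs cont=85.4345 → 85.6755 [stop]  node(7,1) S=43.2733 payoff=73.2767 vs cont=73.0357 → 73.2767 [stop]  node(7,2) S=60.6513 payoff=55.8987 vs cont=55.6577 → 55.8987 [stop]  node(7,3) S=85.0081 payoff=31.5419 vs cont=31.3008 → 31.5419 [stop]  node(7,4) S=119.1464 payoff=0.0000 vs cont=8.5100 → 8.5100 [wait]  node(7,5) S=166.9941 payoff=0.0000 vs cont=0.0000 → 0.0000 [wait]  node(7,6) S=234.0570 payoff=0.0000 vs cont=0.0000 → 0.0000 [wait]  node(7,7) S=328.0515 payoff=0.0000 vs cont=0.0000 → 0.0000 [wait]  ⇒ S*(7)=85.0081
t_6: node(6,0) S=36.5519 payoff=79.9981 vs cont=79.7571 → 79.9981 [stop]  node(6,1) S=51.2306 payoff=65.3194 vs cont=65.0783 → 65.3194 [stop]  node(6,2) S=71.8043 payoff=44.7457 vs cont=44.5047 → 44.7457 [stop]  node(6,3) S=100.6400 payoff=15.9100 vs cont=20.8118 → 20.8118 [wait]  node(6,4) S=141.0558 payoff=0.0000 vs cont=4.5518 → 4.5518 [wait]  node(6,5) S=197.7022 payoff=0.0000 vs cont=0.0000 → 0.0000 [wait]  node(6,6) S=277.0970 payoff=0.0000 vs cont=0.0000 → 0.0000 [wait]  ⇒ S*(6)=71.8043
t_5: node(5,0) S=43.2733 payoff=73.2767 vs cont=73.0357 → 73.2767 [stop]  node(5,1) S=60.6513 payoff=55.8987 vs cont=55.6577 → 55.8987 [stop]  node(5,2) S=85.0081 payoff=31.5419 vs cont=33.5706 → 33.5706 [wait]  node(5,3) S=119.1464 payoff=0.0000 vs cont=13.2396 → 13.2396 [wait]  node(5,4) S=166.9941 payoff=0.0000 vs cont=2.4347 → 2.4347 [wait]  node(5,5) S=234.0570 payoff=0.0000 vs cont=0.0000 → 0.0000 [wait]  ⇒ S*(5)=60.6513
t_4: node(4,0) S=51.2306 payoff=65.3194 vs cont=65.0783 → 65.3194 [stop]  node(4,1) S=71.8043 payoff=44.7457 vs cont=45.4441 → 45.4441 [wait]  node(4,2) S=100.6400 payoff=15.9100 vs cont=24.0869 → 24.0869 [wait]  node(4,3) S=141.0558 payoff=0.0000 vs cont=8.2090 → 8.2090 [wait]  node(4,4) S=197.7022 payoff=0.0000 vs cont=1.3023 → 1.3023 [wait]  ⇒ S*(4)=51.2306
t_3: node(3,0) S=60.6513 payoff=55.8987 vs cont=55.9810 → 55.9810 [wait]  node(3,1) S=85.0081 payoff=31.5419 vs cont=35.4607 → 35.4607 [wait]  node(3,2) S=119.1464 payoff=0.0000 vs cont=16.6848 → 16.6848 [wait]  node(3,3) S=166.9941 payoff=0.0000 vs cont=4.9939 → 4.9939 [wait]  ⇒ S*(3)=-
t_2: node(2,0) S=71.8043 payoff=44.7457 vs cont=46.3633 → 46.3633 [wait]  node(2,1) S=100.6400 payoff=15.9100 vs cont=26.6932 → 26.6932 [wait]  node(2,2) S=141.0558 payoff=0.0000 vs cont=11.2369 → 11.2369 [wait]  ⇒ S*(2)=-
t_1: node(1,0) S=85.0081 payoff=31.5419 vs cont=37.1592 → 37.1592 [wait]  node(1,1) S=119.1464 payoff=0.0000 vs cont=19.4810 → 19.4810 [wait]  ⇒ S*(1)=-
t_0: node(0,0) S=100.6400 payoff=15.9100 vs cont=28.8965 → 28.8965 [wait]  ⇒ S*(0)=-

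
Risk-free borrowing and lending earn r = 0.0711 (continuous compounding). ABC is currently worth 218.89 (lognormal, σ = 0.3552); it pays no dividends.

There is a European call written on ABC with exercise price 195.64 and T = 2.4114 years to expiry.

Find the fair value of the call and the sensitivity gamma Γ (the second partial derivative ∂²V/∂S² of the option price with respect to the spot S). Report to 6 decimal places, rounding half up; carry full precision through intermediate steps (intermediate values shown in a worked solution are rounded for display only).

price = 73.943305
Γ = 0.002418

σ√T = 0.3552·√2.4114 = 0.551579
d₁ = (ln(S/K) + (r+σ²/2)T) / (σ√T) = (ln(218.89/195.64) + (0.0711+0.3552²/2)·2.4114) / 0.551579 = (0.112293 + 0.323570) / 0.551579 = 0.790210
d₂ = d₁ − σ√T = 0.790210 − 0.551579 = 0.238631
e^{−rT} = 0.842442
N(d₁) = 0.785297,  N(d₂) = 0.594304
Call price V = S·N(d₁) − K·e^{−rT}·N(d₂) = 171.893769 − 97.950464 = 73.943305
φ(d₁) = (1/√(2π))·e^{−d₁²/2} = 0.291955
Γ = φ(d₁) / (S·σ·√T) = 0.002418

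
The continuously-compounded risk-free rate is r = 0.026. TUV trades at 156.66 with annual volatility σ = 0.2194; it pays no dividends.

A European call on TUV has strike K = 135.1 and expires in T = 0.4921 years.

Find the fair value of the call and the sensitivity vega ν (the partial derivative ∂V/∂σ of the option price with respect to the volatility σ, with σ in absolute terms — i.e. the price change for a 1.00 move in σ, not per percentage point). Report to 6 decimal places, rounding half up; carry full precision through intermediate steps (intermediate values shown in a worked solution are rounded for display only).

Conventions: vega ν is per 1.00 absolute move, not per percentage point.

σ√T = 0.2194·√0.4921 = 0.153909
d₁ = (ln(S/K) + (r+σ²/2)T) / (σ√T) = (ln(156.66/135.1) + (0.026+0.2194²/2)·0.4921) / 0.153909 = (0.148063 + 0.024639) / 0.153909 = 1.122101
d₂ = d₁ − σ√T = 1.122101 − 0.153909 = 0.968192
e^{−rT} = 0.987287
N(d₁) = 0.869090,  N(d₂) = 0.833526
Call price V = S·N(d₁) − K·e^{−rT}·N(d₂) = 136.151678 − 111.177724 = 24.973954
φ(d₁) = (1/√(2π))·e^{−d₁²/2} = 0.212568
ν = S·φ(d₁)·√T = 23.360518

price = 24.973954
ν = 23.360518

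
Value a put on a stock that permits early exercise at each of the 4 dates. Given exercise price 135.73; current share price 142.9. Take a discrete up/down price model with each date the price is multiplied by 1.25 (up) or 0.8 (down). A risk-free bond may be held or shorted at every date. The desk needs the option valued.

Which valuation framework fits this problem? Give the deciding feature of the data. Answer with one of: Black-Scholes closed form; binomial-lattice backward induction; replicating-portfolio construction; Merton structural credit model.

Key observation: the put (strike 135.73 on spot 142.9) is American-style on a 4-step discrete price model, so the early-exercise decision at every node requires stepwise backward valuation — a closed form cannot price the exercise right.

framework: binomial-lattice backward induction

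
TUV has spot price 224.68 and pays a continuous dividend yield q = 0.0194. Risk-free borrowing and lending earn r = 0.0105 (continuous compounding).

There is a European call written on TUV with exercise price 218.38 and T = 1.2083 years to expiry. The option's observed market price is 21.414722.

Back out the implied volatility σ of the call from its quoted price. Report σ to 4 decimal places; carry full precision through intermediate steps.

At σ = 0.2041 the Black–Scholes value reproduces the quote:
σ√T = 0.2041·√1.2083 = 0.224352
d₁ = (ln(S/K) + (r−q+σ²/2)T) / (σ√T) = (ln(224.68/218.38) + (0.0105−0.0194+0.2041²/2)·1.2083) / 0.224352 = (0.028441 + 0.014413) / 0.224352 = 0.191010
d₂ = d₁ − σ√T = 0.191010 − 0.224352 = -0.033342
e^{−rT} = 0.987393
e^{−qT} = 0.976832
N(d₁) = 0.575741,  N(d₂) = 0.486701
V = S·e^{−qT}·N(d₁) − K·e^{−rT}·N(d₂) = 126.360535 − 104.945813 = 21.414722 (matching the quote); vega is positive throughout, so no other σ reproduces this price

sigma = 0.2041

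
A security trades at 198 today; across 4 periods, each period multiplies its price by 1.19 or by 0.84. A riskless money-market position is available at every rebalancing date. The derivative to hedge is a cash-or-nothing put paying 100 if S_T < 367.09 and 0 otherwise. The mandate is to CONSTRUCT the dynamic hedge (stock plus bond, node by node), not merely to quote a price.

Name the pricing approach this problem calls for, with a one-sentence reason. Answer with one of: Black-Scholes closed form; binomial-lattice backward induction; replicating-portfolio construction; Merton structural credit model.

framework: replicating-portfolio construction

Key observation: what is demanded is not a single number but the (Δ, B) position at each node of the 1.19/0.84 tree starting at 198; constructing those positions is the replicating-portfolio method.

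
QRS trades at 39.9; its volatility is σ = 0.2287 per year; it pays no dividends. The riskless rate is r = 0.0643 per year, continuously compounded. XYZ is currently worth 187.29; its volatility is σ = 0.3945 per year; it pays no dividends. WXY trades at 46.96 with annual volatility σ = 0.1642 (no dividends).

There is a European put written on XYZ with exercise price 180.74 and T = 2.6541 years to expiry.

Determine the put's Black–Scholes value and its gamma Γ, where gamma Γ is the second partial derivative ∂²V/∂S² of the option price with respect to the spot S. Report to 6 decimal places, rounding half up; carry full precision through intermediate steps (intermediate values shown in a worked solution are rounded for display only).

price = 27.456939
Γ = 0.002697

σ√T = 0.3945·√2.6541 = 0.642696
d₁ = (ln(S/K) + (r+σ²/2)T) / (σ√T) = (ln(187.29/180.74) + (0.0643+0.3945²/2)·2.6541) / 0.642696 = (0.035599 + 0.377188) / 0.642696 = 0.642273
d₂ = d₁ − σ√T = 0.642273 − 0.642696 = -0.000423
e^{−rT} = 0.843109
N(−d₁) = 0.260348,  N(−d₂) = 0.500169
Put price V = K·e^{−rT}·N(−d₂) − S·N(−d₁) = 76.217501 − 48.760562 = 27.456939
φ(d₁) = (1/√(2π))·e^{−d₁²/2} = 0.324589
Γ = φ(d₁) / (S·σ·√T) = 0.002697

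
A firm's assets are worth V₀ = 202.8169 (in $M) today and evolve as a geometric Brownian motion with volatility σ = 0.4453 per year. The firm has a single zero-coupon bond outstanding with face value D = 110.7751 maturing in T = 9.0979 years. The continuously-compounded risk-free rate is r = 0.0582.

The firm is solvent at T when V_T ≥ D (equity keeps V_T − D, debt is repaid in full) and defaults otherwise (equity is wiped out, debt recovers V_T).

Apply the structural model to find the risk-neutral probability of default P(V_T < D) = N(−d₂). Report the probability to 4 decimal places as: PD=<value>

Work the structural quantities from V₀ = 202.8169 against face 110.7751:
d₁ = [ln(V₀/D) + (r + σ²/2)T] / (σ√T)
   = [ln(202.8169/110.7751) + (0.0582 + 0.5·0.4453²)·9.0979] / (0.4453·√9.0979)
   = [0.604802 + 1.431519] / 1.343146 = 1.516082
d₂ = d₁ − σ√T = 1.516082 − 1.343146 = 0.172936
risk-neutral PD = N(−d₂) = N(-0.172936) = 0.431351

PD=0.4314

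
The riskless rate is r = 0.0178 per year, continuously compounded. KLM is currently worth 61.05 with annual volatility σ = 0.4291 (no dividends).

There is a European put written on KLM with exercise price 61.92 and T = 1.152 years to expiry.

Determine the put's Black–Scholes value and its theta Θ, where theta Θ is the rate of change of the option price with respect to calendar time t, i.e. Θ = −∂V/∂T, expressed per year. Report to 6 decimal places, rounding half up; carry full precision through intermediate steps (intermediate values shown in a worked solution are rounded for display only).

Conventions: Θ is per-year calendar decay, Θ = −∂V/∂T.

σ√T = 0.4291·√1.152 = 0.460558
d₁ = (ln(S/K) + (r+σ²/2)T) / (σ√T) = (ln(61.05/61.92) + (0.0178+0.4291²/2)·1.152) / 0.460558 = (-0.014150 + 0.126563) / 0.460558 = 0.244079
d₂ = d₁ − σ√T = 0.244079 − 0.460558 = -0.216480
e^{−rT} = 0.979703
N(−d₁) = 0.403585,  N(−d₂) = 0.585693
Put price V = K·e^{−rT}·N(−d₂) − S·N(−d₁) = 35.530025 − 24.638855 = 10.891170
φ(d₁) = (1/√(2π))·e^{−d₁²/2} = 0.387234
Θ = −S·φ(d₁)·σ/(2√T) + r·K·e^{−rT}·N(−d₂) = −4.725650 + 0.632434 = -4.093216

price = 10.891170
Θ = -4.093216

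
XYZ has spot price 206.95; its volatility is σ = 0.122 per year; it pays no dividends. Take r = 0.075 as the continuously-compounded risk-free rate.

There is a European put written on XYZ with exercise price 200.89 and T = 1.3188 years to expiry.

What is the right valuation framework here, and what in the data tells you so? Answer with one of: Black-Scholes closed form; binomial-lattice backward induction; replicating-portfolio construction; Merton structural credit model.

Key observation: the instrument is a plain European put (strike 200.89) on a lognormal asset; the exact continuous-time formula applies directly.

framework: Black-Scholes closed form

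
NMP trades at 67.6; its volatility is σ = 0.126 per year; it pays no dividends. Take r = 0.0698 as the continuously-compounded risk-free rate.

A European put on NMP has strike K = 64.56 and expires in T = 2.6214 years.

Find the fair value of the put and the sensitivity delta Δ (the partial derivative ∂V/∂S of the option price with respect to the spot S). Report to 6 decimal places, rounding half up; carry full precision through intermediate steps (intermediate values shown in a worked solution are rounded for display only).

price = 0.804356
Δ = -0.110388

σ√T = 0.126·√2.6214 = 0.204003
d₁ = (ln(S/K) + (r+σ²/2)T) / (σ√T) = (ln(67.6/64.56) + (0.0698+0.126²/2)·2.6214) / 0.204003 = (0.046013 + 0.203782) / 0.204003 = 1.224467
d₂ = d₁ − σ√T = 1.224467 − 0.204003 = 1.020464
e^{−rT} = 0.832790
N(−d₁) = 0.110388,  N(−d₂) = 0.153754
Put price V = K·e^{−rT}·N(−d₂) − S·N(−d₁) = 8.266586 − 7.462230 = 0.804356
Δ = −N(−d₁) = -0.110388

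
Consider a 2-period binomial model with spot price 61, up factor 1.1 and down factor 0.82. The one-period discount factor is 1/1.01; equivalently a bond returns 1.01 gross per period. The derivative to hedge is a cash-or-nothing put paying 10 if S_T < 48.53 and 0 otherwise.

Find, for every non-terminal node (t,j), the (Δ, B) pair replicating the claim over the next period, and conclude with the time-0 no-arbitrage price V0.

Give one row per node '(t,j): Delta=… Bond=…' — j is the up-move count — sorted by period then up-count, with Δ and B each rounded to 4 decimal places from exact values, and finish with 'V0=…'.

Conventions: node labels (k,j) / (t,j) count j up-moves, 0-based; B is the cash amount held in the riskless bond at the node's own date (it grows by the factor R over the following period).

The replicating-portfolio and risk-neutral prices coincide; use p* = (1.01−0.82)/(1.1−0.82) = 0.6786 for the latter.
Payoffs at expiry: V(2,0)=10.0000, V(2,1)=0.0000, V(2,2)=0.0000
  t=1,j=0: stock 50.0200 → up 55.0220 (V=0.0000), down 41.0164 (V=10.0000). Price 3.1825; hedge Δ=-0.7140, bond B=38.8967.
  t=1,j=1: stock 67.1000 → up 73.8100 (V=0.0000), down 55.0220 (V=0.0000). Price 0.0000; hedge Δ=0.0000, bond B=0.0000.
  t=0,j=0: stock 61.0000 → up 67.1000 (V=0.0000), down 50.0200 (V=3.1825). Price 1.0128; hedge Δ=-0.1863, bond B=12.3787.
Sanity check at the root: Δ(0,0)·S0 + B(0,0) reproduces V0 = 1.0128.

(0,0): Delta=-0.1863 Bond=12.3787
(1,0): Delta=-0.7140 Bond=38.8967
(1,1): Delta=0.0000 Bond=0.0000
V0=1.0128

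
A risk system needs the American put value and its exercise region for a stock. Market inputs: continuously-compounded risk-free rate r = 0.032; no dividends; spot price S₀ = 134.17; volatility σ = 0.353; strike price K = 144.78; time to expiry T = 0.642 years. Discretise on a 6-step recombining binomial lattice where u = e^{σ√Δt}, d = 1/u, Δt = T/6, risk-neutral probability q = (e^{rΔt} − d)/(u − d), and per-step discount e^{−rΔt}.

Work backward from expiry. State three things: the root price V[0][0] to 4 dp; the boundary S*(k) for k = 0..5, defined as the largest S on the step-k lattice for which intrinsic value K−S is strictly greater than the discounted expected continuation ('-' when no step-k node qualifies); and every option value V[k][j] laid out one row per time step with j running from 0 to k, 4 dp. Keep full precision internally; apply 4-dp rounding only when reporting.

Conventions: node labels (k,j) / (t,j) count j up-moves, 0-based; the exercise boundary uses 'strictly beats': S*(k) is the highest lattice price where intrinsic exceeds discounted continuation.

price = 20.5782
boundary = - - - 94.8882 106.5026 119.5385
tree:
20.5782
28.7478 12.0825
38.7046 18.4195 5.4653
49.8918 27.1453 9.3205 1.4262
60.2395 38.2774 15.5625 2.7842 0.0000
69.4588 49.8918 25.2415 5.4351 0.0000 0.0000
77.6728 60.2395 38.2774 10.6100 0.0000 0.0000 0.0000

Δt=0.10700  u=1.12240  d=0.89095  q=0.48598  discount=0.99658
step 6 (expiry): payoffs max(K−S,0) = 77.6728 60.2395 38.2774 10.6100 0.0000 0.0000 0.0000
step 5: (k=5,j=0): S=75.3212, K−S=69.4588, hold=68.9640 ⇒ V=69.4588 exercise | (k=5,j=1): S=94.8882, K−S=49.8918, hold=49.3969 ⇒ V=49.8918 exercise | (k=5,j=2): S=119.5385, K−S=25.2415, hold=24.7466 ⇒ V=25.2415 exercise | (k=5,j=3): S=150.5924, K−S=0.0000, hold=5.4351 ⇒ V=5.4351 continue | (k=5,j=4): S=189.7136, K−S=0.0000, hold=0.0000 ⇒ V=0.0000 continue | (k=5,j=5): S=238.9978, K−S=0.0000, hold=0.0000 ⇒ V=0.0000 continue  boundary S*=119.5385
step 4: (k=4,j=0): S=84.5405, K−S=60.2395, hold=59.7446 ⇒ V=60.2395 exercise | (k=4,j=1): S=106.5026, K−S=38.2774, hold=37.7826 ⇒ V=38.2774 exercise | (k=4,j=2): S=134.1700, K−S=10.6100, hold=15.5625 ⇒ V=15.5625 continue | (k=4,j=3): S=169.0249, K−S=0.0000, hold=2.7842 ⇒ V=2.7842 continue | (k=4,j=4): S=212.9346, K−S=0.0000, hold=0.0000 ⇒ V=0.0000 continue  boundary S*=106.5026
step 3: (k=3,j=0): S=94.8882, K−S=49.8918, hold=49.3969 ⇒ V=49.8918 exercise | (k=3,j=1): S=119.5385, K−S=25.2415, hold=27.1453 ⇒ V=27.1453 continue | (k=3,j=2): S=150.5924, K−S=0.0000, hold=9.3205 ⇒ V=9.3205 continue | (k=3,j=3): S=189.7136, K−S=0.0000, hold=1.4262 ⇒ V=1.4262 continue  boundary S*=94.8882
step 2: (k=2,j=0): S=106.5026, K−S=38.2774, hold=38.7046 ⇒ V=38.7046 continue | (k=2,j=1): S=134.1700, K−S=10.6100, hold=18.4195 ⇒ V=18.4195 continue | (k=2,j=2): S=169.0249, K−S=0.0000, hold=5.4653 ⇒ V=5.4653 continue  boundary S*=-
step 1: (k=1,j=0): S=119.5385, K−S=25.2415, hold=28.7478 ⇒ V=28.7478 continue | (k=1,j=1): S=150.5924, K−S=0.0000, hold=12.0825 ⇒ V=12.0825 continue  boundary S*=-
step 0: (k=0,j=0): S=134.1700, K−S=10.6100, hold=20.5782 ⇒ V=20.5782 continue  boundary S*=-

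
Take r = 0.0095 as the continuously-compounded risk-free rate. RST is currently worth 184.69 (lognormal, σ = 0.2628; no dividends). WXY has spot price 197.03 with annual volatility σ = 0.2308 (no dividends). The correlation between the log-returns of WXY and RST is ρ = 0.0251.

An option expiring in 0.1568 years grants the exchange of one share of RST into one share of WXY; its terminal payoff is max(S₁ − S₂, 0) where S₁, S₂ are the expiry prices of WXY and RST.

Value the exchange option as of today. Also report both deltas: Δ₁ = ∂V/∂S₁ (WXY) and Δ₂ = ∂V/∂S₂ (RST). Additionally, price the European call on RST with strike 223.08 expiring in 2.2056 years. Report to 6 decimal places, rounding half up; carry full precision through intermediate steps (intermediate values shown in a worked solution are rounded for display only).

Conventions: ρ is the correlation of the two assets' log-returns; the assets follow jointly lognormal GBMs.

σ_eff = √(σ₁² + σ₂² − 2ρσ₁σ₂) = √(0.2308² + 0.2628² − 2·0.0251·0.2308·0.2628) = 0.345380
d₁ = (ln(S₁/S₂) + (q₂ − q₁ + σ_eff²/2)T) / (σ_eff√T) = (ln(197.03/184.69) + (0.0 − 0.0 + 0.059644)·0.1568) / 0.136764 = 0.541294
d₂ = d₁ − σ_eff√T = 0.541294 − 0.136764 = 0.404531
N(d₁) = 0.705848,  N(d₂) = 0.657089
V = S₁·e^{−q₁T}·N(d₁) − S₂·e^{−q₂T}·N(d₂) = 139.073164 − 121.357722 = 17.715442
Δ₁ = e^{−q₁T}·N(d₁) = 0.705848;  Δ₂ = −e^{−q₂T}·N(d₂) = -0.657089
[vanilla: RST call K=223.08]
σ√T = 0.2628·√2.2056 = 0.390291
d₁ = (ln(S/K) + (r+σ²/2)T) / (σ√T) = (ln(184.69/223.08) + (0.0095+0.2628²/2)·2.2056) / 0.390291 = (-0.188852 + 0.097117) / 0.390291 = -0.235042
d₂ = d₁ − σ√T = -0.235042 − 0.390291 = -0.625333
e^{−rT} = 0.979265
N(d₁) = 0.407088,  N(d₂) = 0.265876
price = S·N(d₁) − K·e^{−rT}·N(d₂) = 75.185080 − 58.081808 = 17.103271

exchange price = 17.715442
Δ1 = 0.705848
Δ2 = -0.657089
price(RST call K=223.08) = 17.103271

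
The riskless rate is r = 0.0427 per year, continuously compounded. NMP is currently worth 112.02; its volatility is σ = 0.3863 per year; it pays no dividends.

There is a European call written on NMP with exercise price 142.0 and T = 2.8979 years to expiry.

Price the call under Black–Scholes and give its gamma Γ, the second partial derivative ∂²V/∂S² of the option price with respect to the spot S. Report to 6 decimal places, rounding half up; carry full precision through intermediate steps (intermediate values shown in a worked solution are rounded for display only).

price = 24.311370
Γ = 0.005350

σ√T = 0.3863·√2.8979 = 0.657607
d₁ = (ln(S/K) + (r+σ²/2)T) / (σ√T) = (ln(112.02/142.0) + (0.0427+0.3863²/2)·2.8979) / 0.657607 = (-0.237150 + 0.339964) / 0.657607 = 0.156346
d₂ = d₁ − σ√T = 0.156346 − 0.657607 = -0.501261
e^{−rT} = 0.883609
N(d₁) = 0.562120,  N(d₂) = 0.308094
Call price V = S·N(d₁) − K·e^{−rT}·N(d₂) = 62.968662 − 38.657292 = 24.311370
φ(d₁) = (1/√(2π))·e^{−d₁²/2} = 0.394096
Γ = φ(d₁) / (S·σ·√T) = 0.005350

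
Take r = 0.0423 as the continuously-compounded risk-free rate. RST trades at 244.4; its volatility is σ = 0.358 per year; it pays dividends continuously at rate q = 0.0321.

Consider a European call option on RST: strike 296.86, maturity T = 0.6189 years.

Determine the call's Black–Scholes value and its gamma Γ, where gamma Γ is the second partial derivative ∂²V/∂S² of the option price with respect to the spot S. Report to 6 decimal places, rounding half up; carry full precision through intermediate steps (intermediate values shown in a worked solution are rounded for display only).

σ√T = 0.358·√0.6189 = 0.281639
d₁ = (ln(S/K) + (r−q+σ²/2)T) / (σ√T) = (ln(244.4/296.86) + (0.0423−0.0321+0.358²/2)·0.6189) / 0.281639 = (-0.194454 + 0.045973) / 0.281639 = -0.527204
d₂ = d₁ − σ√T = -0.527204 − 0.281639 = -0.808843
e^{−rT} = 0.974160
e^{−qT} = 0.980329
N(d₁) = 0.299026,  N(d₂) = 0.209303
Call price V = S·e^{−qT}·N(d₁) − K·e^{−rT}·N(d₂) = 71.644400 − 60.528089 = 11.116312
φ(d₁) = (1/√(2π))·e^{−d₁²/2} = 0.347181
Γ = e^{−qT}·φ(d₁) / (S·σ·√T) = 0.004945

price = 11.116312
Γ = 0.004945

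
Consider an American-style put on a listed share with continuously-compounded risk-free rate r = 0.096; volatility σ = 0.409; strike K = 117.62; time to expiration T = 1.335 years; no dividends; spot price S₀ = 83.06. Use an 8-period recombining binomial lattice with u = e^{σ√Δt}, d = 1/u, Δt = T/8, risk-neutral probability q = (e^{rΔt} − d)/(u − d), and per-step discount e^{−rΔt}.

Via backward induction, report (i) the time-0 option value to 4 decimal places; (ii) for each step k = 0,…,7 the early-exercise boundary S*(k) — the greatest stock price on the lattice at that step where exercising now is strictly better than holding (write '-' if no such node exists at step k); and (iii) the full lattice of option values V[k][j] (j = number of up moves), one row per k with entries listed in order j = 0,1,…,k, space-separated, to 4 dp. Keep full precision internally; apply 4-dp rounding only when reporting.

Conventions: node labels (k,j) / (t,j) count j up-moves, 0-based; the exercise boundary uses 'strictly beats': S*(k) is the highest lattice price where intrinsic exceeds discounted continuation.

Δt=0.16687, u=1.18185, d=0.84613, q=0.50643, disc=e^(-rΔt)=0.98411
k=8 terminal: V=max(K-S,0) → 95.7975 87.1392 75.0457 58.1538 34.5600 1.6051 0.0000 0.0000 0.0000
k=7: j=0 S=25.7908 intr=91.8292 cont=89.9599 V=91.8292[EX]; j=1 S=36.0236 intr=81.5964 cont=79.7272 V=81.5964[EX]; j=2 S=50.3163 intr=67.3037 cont=65.4344 V=67.3037[EX]; j=3 S=70.2799 intr=47.3401 cont=45.4709 V=47.3401[EX]; j=4 S=98.1642 intr=19.4558 cont=17.5866 V=19.4558[EX]; j=5 S=137.1118 intr=0.0000 cont=0.7796 V=0.7796[hold]; j=6 S=191.5124 intr=0.0000 cont=0.0000 V=0.0000[hold]; j=7 S=267.4970 intr=0.0000 cont=0.0000 V=0.0000[hold]  S*(7)=98.1642
k=6: j=0 S=30.4808 intr=87.1392 cont=85.2700 V=87.1392[EX]; j=1 S=42.5743 intr=75.0457 cont=73.1764 V=75.0457[EX]; j=2 S=59.4662 intr=58.1538 cont=56.2846 V=58.1538[EX]; j=3 S=83.0600 intr=34.5600 cont=32.6907 V=34.5600[EX]; j=4 S=116.0149 intr=1.6051 cont=9.8387 V=9.8387[hold]; j=5 S=162.0451 intr=0.0000 cont=0.3787 V=0.3787[hold]; j=6 S=226.3382 intr=0.0000 cont=0.0000 V=0.0000[hold]  S*(6)=83.0600
k=5: j=0 S=36.0236 intr=81.5964 cont=79.7272 V=81.5964[EX]; j=1 S=50.3163 intr=67.3037 cont=65.4344 V=67.3037[EX]; j=2 S=70.2799 intr=47.3401 cont=45.4709 V=47.3401[EX]; j=3 S=98.1642 intr=19.4558 cont=21.6901 V=21.6901[hold]; j=4 S=137.1118 intr=0.0000 cont=4.9676 V=4.9676[hold]; j=5 S=191.5124 intr=0.0000 cont=0.1839 V=0.1839[hold]  S*(5)=70.2799
k=4: j=0 S=42.5743 intr=75.0457 cont=73.1764 V=75.0457[EX]; j=1 S=59.4662 intr=58.1538 cont=56.2846 V=58.1538[EX]; j=2 S=83.0600 intr=34.5600 cont=33.8043 V=34.5600[EX]; j=3 S=116.0149 intr=1.6051 cont=13.0112 V=13.0112[hold]; j=4 S=162.0451 intr=0.0000 cont=2.5046 V=2.5046[hold]  S*(4)=83.0600
k=3: j=0 S=50.3163 intr=67.3037 cont=65.4344 V=67.3037[EX]; j=1 S=70.2799 intr=47.3401 cont=45.4709 V=47.3401[EX]; j=2 S=98.1642 intr=19.4558 cont=23.2712 V=23.2712[hold]; j=3 S=137.1118 intr=0.0000 cont=7.5681 V=7.5681[hold]  S*(3)=70.2799
k=2: j=0 S=59.4662 intr=58.1538 cont=56.2846 V=58.1538[EX]; j=1 S=83.0600 intr=34.5600 cont=34.5923 V=34.5923[hold]; j=2 S=116.0149 intr=1.6051 cont=15.0752 V=15.0752[hold]  S*(2)=59.4662
k=1: j=0 S=70.2799 intr=47.3401 cont=45.4869 V=47.3401[EX]; j=1 S=98.1642 intr=19.4558 cont=24.3156 V=24.3156[hold]  S*(1)=70.2799
k=0: j=0 S=83.0600 intr=34.5600 cont=35.1127 V=35.1127[hold]  S*(0)=-

price = 35.1127
boundary = - 70.2799 59.4662 70.2799 83.0600 70.2799 83.0600 98.1642
tree:
35.1127
47.3401 24.3156
58.1538 34.5923 15.0752
67.3037 47.3401 23.2712 7.5681
75.0457 58.1538 34.5600 13.0112 2.5046
81.5964 67.3037 47.3401 21.6901 4.9676 0.1839
87.1392 75.0457 58.1538 34.5600 9.8387 0.3787 0.0000
91.8292 81.5964 67.3037 47.3401 19.4558 0.7796 0.0000 0.0000
95.7975 87.1392 75.0457 58.1538 34.5600 1.6051 0.0000 0.0000 0.0000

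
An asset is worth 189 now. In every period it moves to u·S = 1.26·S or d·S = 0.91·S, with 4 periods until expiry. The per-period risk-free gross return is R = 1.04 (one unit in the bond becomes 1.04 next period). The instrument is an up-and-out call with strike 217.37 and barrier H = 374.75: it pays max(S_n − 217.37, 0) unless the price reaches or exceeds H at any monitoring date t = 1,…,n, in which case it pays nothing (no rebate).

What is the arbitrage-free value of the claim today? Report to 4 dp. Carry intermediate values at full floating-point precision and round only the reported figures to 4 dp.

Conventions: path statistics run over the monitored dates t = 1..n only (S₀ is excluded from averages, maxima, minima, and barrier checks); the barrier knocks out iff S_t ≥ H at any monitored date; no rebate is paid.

Under the martingale measure an up-move has probability p* = 0.3714; value the claim as the probability-weighted average of per-path payoffs, discounted 4 periods at R = 1.04.
Enumerate all 2^4 = 16 price paths (U = up ×1.26, D = down ×0.91); each path with k up-moves has probability p*^k·(1−p*)^(4−k).
DDDD: M=171.9900, payoff=0.0000, prob=0.156106
UDDD: M=238.1400, payoff=0.0000, prob=0.092244
DUDD: M=216.7074, payoff=0.0000, prob=0.092244
UUDD: M=300.0564, payoff=31.1067, prob=0.054508
DDUD: M=197.2037, payoff=0.0000, prob=0.092244
UDUD: M=273.0513, payoff=31.1067, prob=0.054508
DUUD: M=273.0513, payoff=31.1067, prob=0.054508
UUUD: M=378.0711, payoff=0.0000, prob=0.032209
DDDU: M=179.4554, payoff=0.0000, prob=0.092244
UDDU: M=248.4767, payoff=31.1067, prob=0.054508
DUDU: M=248.4767, payoff=31.1067, prob=0.054508
UUDU: M=344.0447, payoff=126.6747, prob=0.032209
DDUU: M=248.4767, payoff=31.1067, prob=0.054508
UDUU: M=344.0447, payoff=126.6747, prob=0.032209
DUUU: M=344.0447, payoff=126.6747, prob=0.032209
UUUU: M=476.3695, payoff=0.0000, prob=0.019033
Price = Σ prob·payoff / R^4 = 22.413664 / 1.169859 = 19.1593

price = 19.1593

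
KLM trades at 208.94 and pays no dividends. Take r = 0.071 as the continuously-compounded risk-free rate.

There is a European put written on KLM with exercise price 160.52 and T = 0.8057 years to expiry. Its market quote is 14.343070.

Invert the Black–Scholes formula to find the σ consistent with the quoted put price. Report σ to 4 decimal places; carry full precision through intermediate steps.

sigma = 0.5682

At σ = 0.5682 the Black–Scholes value reproduces the quote:
σ√T = 0.5682·√0.8057 = 0.510021
d₁ = (ln(S/K) + (r+σ²/2)T) / (σ√T) = (ln(208.94/160.52) + (0.071+0.5682²/2)·0.8057) / 0.510021 = (0.263629 + 0.187265) / 0.510021 = 0.884070
d₂ = d₁ − σ√T = 0.884070 − 0.510021 = 0.374049
e^{−rT} = 0.944401
N(−d₁) = 0.188329,  N(−d₂) = 0.354184
V = K·e^{−rT}·N(−d₂) − S·N(−d₁) = 53.692599 − 39.349529 = 14.343070 (matching the quote); vega is positive throughout, so no other σ reproduces this price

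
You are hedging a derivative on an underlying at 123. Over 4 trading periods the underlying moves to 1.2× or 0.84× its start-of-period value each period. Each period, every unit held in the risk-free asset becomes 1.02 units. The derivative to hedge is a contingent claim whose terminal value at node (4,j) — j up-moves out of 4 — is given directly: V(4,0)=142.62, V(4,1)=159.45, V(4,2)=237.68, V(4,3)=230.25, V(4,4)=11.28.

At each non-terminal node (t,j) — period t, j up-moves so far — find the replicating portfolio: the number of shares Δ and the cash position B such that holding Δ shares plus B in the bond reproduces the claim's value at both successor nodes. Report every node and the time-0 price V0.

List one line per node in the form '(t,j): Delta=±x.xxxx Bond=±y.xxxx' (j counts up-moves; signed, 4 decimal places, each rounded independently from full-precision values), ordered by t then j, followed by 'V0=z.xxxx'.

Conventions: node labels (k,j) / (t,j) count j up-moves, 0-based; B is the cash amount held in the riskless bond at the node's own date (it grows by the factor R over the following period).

Arbitrage-free pricing uses the up-move probability p* = (R−d)/(u−d) = 0.5000, discounting each step at R = 1.02.
Expiry values: V(4,0)=142.6200, V(4,1)=159.4500, V(4,2)=237.6800, V(4,3)=230.2500, V(4,4)=11.2800
(3,0): S=72.9026. Δ = (V_up−V_dn)/(S_up−S_dn) = (159.4500−142.6200)/(87.4831−61.2382) = 0.6413. V = [p*·159.4500 + (1−p*)·142.6200]/1.02 = 148.0735. B = V − Δ·S = 101.3235.
(3,1): S=104.1466. Δ = (V_up−V_dn)/(S_up−S_dn) = (237.6800−159.4500)/(124.9759−87.4831) = 2.0865. V = [p*·237.6800 + (1−p*)·159.4500]/1.02 = 194.6716. B = V − Δ·S = -22.6340.
(3,2): S=148.7808. Δ = (V_up−V_dn)/(S_up−S_dn) = (230.2500−237.6800)/(178.5370−124.9759) = -0.1387. V = [p*·230.2500 + (1−p*)·237.6800]/1.02 = 229.3775. B = V − Δ·S = 250.0163.
(3,3): S=212.5440. Δ = (V_up−V_dn)/(S_up−S_dn) = (11.2800−230.2500)/(255.0528−178.5370) = -2.8618. V = [p*·11.2800 + (1−p*)·230.2500]/1.02 = 118.3971. B = V − Δ·S = 726.6471.
(2,0): S=86.7888. Δ = (V_up−V_dn)/(S_up−S_dn) = (194.6716−148.0735)/(104.1466−72.9026) = 1.4914. V = [p*·194.6716 + (1−p*)·148.0735]/1.02 = 168.0123. B = V − Δ·S = 38.5733.
(2,1): S=123.9840. Δ = (V_up−V_dn)/(S_up−S_dn) = (229.3775−194.6716)/(148.7808−104.1466) = 0.7776. V = [p*·229.3775 + (1−p*)·194.6716]/1.02 = 207.8672. B = V − Δ·S = 111.4619.
(2,2): S=177.1200. Δ = (V_up−V_dn)/(S_up−S_dn) = (118.3971−229.3775)/(212.5440−148.7808) = -1.7405. V = [p*·118.3971 + (1−p*)·229.3775]/1.02 = 170.4777. B = V − Δ·S = 478.7566.
(1,0): S=103.3200. Δ = (V_up−V_dn)/(S_up−S_dn) = (207.8672−168.0123)/(123.9840−86.7888) = 1.0715. V = [p*·207.8672 + (1−p*)·168.0123]/1.02 = 184.2546. B = V − Δ·S = 73.5467.
(1,1): S=147.6000. Δ = (V_up−V_dn)/(S_up−S_dn) = (170.4777−207.8672)/(177.1200−123.9840) = -0.7037. V = [p*·170.4777 + (1−p*)·207.8672]/1.02 = 185.4632. B = V − Δ·S = 289.3228.
(0,0): S=123.0000. Δ = (V_up−V_dn)/(S_up−S_dn) = (185.4632−184.2546)/(147.6000−103.3200) = 0.0273. V = [p*·185.4632 + (1−p*)·184.2546]/1.02 = 181.2342. B = V − Δ·S = 177.8772.
Check: Δ(0,0)·S0 + B(0,0) = 181.2342 = V0.

(0,0): Delta=0.0273 Bond=177.8772
(1,0): Delta=1.0715 Bond=73.5467
(1,1): Delta=-0.7037 Bond=289.3228
(2,0): Delta=1.4914 Bond=38.5733
(2,1): Delta=0.7776 Bond=111.4619
(2,2): Delta=-1.7405 Bond=478.7566
(3,0): Delta=0.6413 Bond=101.3235
(3,1): Delta=2.0865 Bond=-22.6340
(3,2): Delta=-0.1387 Bond=250.0163
(3,3): Delta=-2.8618 Bond=726.6471
V0=181.2342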